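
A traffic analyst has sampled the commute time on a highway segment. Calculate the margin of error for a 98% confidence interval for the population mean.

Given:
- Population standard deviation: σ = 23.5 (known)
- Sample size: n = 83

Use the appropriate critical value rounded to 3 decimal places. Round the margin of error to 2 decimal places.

The population standard deviation σ is known, so use the z-interval margin of error formula.

For 98% confidence, z* = 2.326 (from standard normal table)

Margin of error formula for z-interval: E = z* × σ/√n

E = 2.326 × 23.5/√83
  = 2.326 × 2.579460
  = 5.9998

Rounded to 2 decimal places:

6.00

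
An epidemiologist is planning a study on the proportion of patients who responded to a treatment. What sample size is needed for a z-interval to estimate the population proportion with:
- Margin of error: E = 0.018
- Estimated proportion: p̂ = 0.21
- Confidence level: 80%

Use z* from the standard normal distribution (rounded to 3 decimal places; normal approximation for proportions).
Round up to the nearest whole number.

Using z* for proportion z-interval (normal approximation).

For 80% confidence, z* = 1.282 (from standard normal table)

Sample size formula for proportion z-interval: n = z*²p̂(1-p̂)/E²

n = 1.282² × 0.21 × 0.79 / 0.018²
  = 1.643524 × 0.1659 / 0.000324
  = 841.5452

Round up to the nearest whole number: n = 842

842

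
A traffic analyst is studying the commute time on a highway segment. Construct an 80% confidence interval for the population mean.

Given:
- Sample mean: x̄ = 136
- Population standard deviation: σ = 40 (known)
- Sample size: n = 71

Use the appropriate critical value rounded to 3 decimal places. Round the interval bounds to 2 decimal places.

The population standard deviation σ is known, so use a z-interval (standard normal critical value).

For 80% confidence, z* = 1.282 (from standard normal table)

Standard error: SE = σ/√n = 40/√71 = 4.747127

Margin of error: E = z* × SE = 1.282 × 4.747127 = 6.0858

Z-interval: x̄ ± E = 136 ± 6.0858 = (129.9142, 142.0858)

Rounded to 2 decimal places:

(129.91, 142.09)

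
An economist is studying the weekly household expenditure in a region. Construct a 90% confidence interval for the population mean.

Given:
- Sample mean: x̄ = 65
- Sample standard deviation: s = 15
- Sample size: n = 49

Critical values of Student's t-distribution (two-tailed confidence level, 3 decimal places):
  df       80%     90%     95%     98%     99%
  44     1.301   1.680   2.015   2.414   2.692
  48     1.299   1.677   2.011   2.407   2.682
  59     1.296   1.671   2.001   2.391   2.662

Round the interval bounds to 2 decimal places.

The population standard deviation σ is unknown (only the sample standard deviation s is given), so use a t-interval with df = n - 1 = 49 - 1 = 48.

For 90% confidence with df = 48, t* = 1.677 (from t-table)

Standard error: SE = s/√n = 15/√49 = 2.142857

Margin of error: E = t* × SE = 1.677 × 2.142857 = 3.5936

T-interval: x̄ ± E = 65 ± 3.5936 = (61.4064, 68.5936)

Rounded to 2 decimal places:

(61.41, 68.59)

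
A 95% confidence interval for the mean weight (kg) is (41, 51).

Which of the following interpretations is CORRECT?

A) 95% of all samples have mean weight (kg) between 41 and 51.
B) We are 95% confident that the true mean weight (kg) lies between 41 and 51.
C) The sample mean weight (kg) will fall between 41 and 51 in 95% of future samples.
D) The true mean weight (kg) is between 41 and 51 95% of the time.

A confidence interval represents our confidence in the procedure, not a probability statement about the parameter.

Key concept: If we repeated this sampling process many times and computed a 95% CI each time, about 95% of those intervals would contain the true population parameter.

For this specific interval (41, 51):
- Midpoint (point estimate): 46
- Margin of error: 5

The correct interpretation is the one stating confidence that the true parameter lies in the interval — option B.

B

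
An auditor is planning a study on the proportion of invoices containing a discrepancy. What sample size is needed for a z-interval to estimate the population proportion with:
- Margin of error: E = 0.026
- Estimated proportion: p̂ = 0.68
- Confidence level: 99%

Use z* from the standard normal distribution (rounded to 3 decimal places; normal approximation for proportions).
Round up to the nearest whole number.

Using z* for proportion z-interval (normal approximation).

For 99% confidence, z* = 2.576 (from standard normal table)

Sample size formula for proportion z-interval: n = z*²p̂(1-p̂)/E²

n = 2.576² × 0.68 × 0.32 / 0.026²
  = 6.635776 × 0.2176 / 0.000676
  = 2136.0131

Round up to the nearest whole number: n = 2137

2137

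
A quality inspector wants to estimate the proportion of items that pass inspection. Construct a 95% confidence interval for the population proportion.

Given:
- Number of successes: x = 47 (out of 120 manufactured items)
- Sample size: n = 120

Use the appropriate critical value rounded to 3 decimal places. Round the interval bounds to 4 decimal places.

Sample proportion: p̂ = 47/120 = 0.391667

Check conditions for normal approximation:
  np̂ = 47 ≥ 10 ✓
  n(1-p̂) = 73 ≥ 10 ✓

The sample is large enough, so use a z-interval (normal approximation) for the proportion.

For 95% confidence, z* = 1.96 (from standard normal table)

Standard error: SE = √(p̂(1-p̂)/n) = √(0.391667×0.608333/120) = 0.04455931

Margin of error: E = z* × SE = 1.96 × 0.04455931 = 0.087336

Z-interval: p̂ ± E = 0.391667 ± 0.087336 = (0.304330, 0.479003)

Rounded to 4 decimal places:

(0.3043, 0.4790)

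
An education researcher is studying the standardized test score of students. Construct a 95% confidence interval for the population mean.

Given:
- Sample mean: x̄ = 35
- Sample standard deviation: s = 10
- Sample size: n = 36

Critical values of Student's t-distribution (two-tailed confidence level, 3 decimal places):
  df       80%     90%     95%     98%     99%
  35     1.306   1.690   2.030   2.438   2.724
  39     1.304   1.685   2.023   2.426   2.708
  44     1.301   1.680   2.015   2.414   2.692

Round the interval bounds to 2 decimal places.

The population standard deviation σ is unknown (only the sample standard deviation s is given), so use a t-interval with df = n - 1 = 36 - 1 = 35.

For 95% confidence with df = 35, t* = 2.030 (from t-table)

Standard error: SE = s/√n = 10/√36 = 1.666667

Margin of error: E = t* × SE = 2.030 × 1.666667 = 3.3833

T-interval: x̄ ± E = 35 ± 3.3833 = (31.6167, 38.3833)

Rounded to 2 decimal places:

(31.62, 38.38)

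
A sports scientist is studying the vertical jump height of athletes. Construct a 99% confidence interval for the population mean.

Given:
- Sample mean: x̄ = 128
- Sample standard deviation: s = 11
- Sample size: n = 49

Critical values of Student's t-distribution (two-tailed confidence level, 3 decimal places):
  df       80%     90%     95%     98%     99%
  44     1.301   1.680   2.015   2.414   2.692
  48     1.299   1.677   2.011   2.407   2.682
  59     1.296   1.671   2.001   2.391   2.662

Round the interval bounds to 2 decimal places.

The population standard deviation σ is unknown (only the sample standard deviation s is given), so use a t-interval with df = n - 1 = 49 - 1 = 48.

For 99% confidence with df = 48, t* = 2.682 (from t-table)

Standard error: SE = s/√n = 11/√49 = 1.571429

Margin of error: E = t* × SE = 2.682 × 1.571429 = 4.2146

T-interval: x̄ ± E = 128 ± 4.2146 = (123.7854, 132.2146)

Rounded to 2 decimal places:

(123.79, 132.21)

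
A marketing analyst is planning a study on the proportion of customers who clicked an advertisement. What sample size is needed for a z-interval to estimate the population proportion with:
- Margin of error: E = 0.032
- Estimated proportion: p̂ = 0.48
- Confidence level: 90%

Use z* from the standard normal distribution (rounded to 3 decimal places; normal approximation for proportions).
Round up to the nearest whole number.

Using z* for proportion z-interval (normal approximation).

For 90% confidence, z* = 1.645 (from standard normal table)

Sample size formula for proportion z-interval: n = z*²p̂(1-p̂)/E²

n = 1.645² × 0.48 × 0.52 / 0.032²
  = 2.706025 × 0.2496 / 0.001024
  = 659.5936

Round up to the nearest whole number: n = 660

660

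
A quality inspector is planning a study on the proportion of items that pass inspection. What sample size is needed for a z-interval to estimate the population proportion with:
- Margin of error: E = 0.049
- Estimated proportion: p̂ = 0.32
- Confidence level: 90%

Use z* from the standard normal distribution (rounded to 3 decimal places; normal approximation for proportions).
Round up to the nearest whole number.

Using z* for proportion z-interval (normal approximation).

For 90% confidence, z* = 1.645 (from standard normal table)

Sample size formula for proportion z-interval: n = z*²p̂(1-p̂)/E²

n = 1.645² × 0.32 × 0.68 / 0.049²
  = 2.706025 × 0.2176 / 0.002401
  = 245.2441

Round up to the nearest whole number: n = 246

246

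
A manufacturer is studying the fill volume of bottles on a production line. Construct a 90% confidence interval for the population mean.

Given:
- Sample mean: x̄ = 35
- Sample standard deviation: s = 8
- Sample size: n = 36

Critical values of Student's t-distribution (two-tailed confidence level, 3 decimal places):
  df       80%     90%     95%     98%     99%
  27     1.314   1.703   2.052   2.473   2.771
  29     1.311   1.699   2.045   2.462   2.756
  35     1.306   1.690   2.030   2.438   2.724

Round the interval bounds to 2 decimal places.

The population standard deviation σ is unknown (only the sample standard deviation s is given), so use a t-interval with df = n - 1 = 36 - 1 = 35.

For 90% confidence with df = 35, t* = 1.690 (from t-table)

Standard error: SE = s/√n = 8/√36 = 1.333333

Margin of error: E = t* × SE = 1.690 × 1.333333 = 2.2533

T-interval: x̄ ± E = 35 ± 2.2533 = (32.7467, 37.2533)

Rounded to 2 decimal places:

(32.75, 37.25)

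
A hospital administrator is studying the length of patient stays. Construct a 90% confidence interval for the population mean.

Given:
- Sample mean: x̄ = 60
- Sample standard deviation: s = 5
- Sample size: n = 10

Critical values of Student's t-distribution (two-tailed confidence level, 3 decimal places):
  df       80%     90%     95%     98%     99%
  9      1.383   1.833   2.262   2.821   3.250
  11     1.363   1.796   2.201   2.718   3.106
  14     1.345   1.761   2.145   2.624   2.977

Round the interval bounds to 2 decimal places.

The population standard deviation σ is unknown (only the sample standard deviation s is given), so use a t-interval with df = n - 1 = 10 - 1 = 9.

For 90% confidence with df = 9, t* = 1.833 (from t-table)

Standard error: SE = s/√n = 5/√10 = 1.581139

Margin of error: E = t* × SE = 1.833 × 1.581139 = 2.8982

T-interval: x̄ ± E = 60 ± 2.8982 = (57.1018, 62.8982)

Rounded to 2 decimal places:

(57.10, 62.90)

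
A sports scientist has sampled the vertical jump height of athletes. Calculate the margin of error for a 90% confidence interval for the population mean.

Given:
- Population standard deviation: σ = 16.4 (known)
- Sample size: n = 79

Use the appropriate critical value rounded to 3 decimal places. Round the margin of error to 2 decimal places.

The population standard deviation σ is known, so use the z-interval margin of error formula.

For 90% confidence, z* = 1.645 (from standard normal table)

Margin of error formula for z-interval: E = z* × σ/√n

E = 1.645 × 16.4/√79
  = 1.645 × 1.845144
  = 3.0353

Rounded to 2 decimal places:

3.04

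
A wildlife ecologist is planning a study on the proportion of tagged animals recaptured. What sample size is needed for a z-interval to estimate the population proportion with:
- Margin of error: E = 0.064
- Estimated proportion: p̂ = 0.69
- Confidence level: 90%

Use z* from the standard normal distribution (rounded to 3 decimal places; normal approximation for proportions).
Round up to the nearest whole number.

Using z* for proportion z-interval (normal approximation).

For 90% confidence, z* = 1.645 (from standard normal table)

Sample size formula for proportion z-interval: n = z*²p̂(1-p̂)/E²

n = 1.645² × 0.69 × 0.31 / 0.064²
  = 2.706025 × 0.2139 / 0.004096
  = 141.3132

Round up to the nearest whole number: n = 142

142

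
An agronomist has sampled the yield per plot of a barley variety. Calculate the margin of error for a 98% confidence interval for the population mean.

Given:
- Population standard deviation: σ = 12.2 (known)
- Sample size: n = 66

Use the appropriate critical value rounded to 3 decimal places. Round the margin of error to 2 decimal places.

The population standard deviation σ is known, so use the z-interval margin of error formula.

For 98% confidence, z* = 2.326 (from standard normal table)

Margin of error formula for z-interval: E = z* × σ/√n

E = 2.326 × 12.2/√66
  = 2.326 × 1.501716
  = 3.4930

Rounded to 2 decimal places:

3.49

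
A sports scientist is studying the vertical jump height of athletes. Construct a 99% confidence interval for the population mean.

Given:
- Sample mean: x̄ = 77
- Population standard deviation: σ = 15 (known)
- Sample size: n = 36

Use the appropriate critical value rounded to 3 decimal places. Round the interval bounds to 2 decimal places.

The population standard deviation σ is known, so use a z-interval (standard normal critical value).

For 99% confidence, z* = 2.576 (from standard normal table)

Standard error: SE = σ/√n = 15/√36 = 2.500000

Margin of error: E = z* × SE = 2.576 × 2.500000 = 6.4400

Z-interval: x̄ ± E = 77 ± 6.4400 = (70.5600, 83.4400)

Rounded to 2 decimal places:

(70.56, 83.44)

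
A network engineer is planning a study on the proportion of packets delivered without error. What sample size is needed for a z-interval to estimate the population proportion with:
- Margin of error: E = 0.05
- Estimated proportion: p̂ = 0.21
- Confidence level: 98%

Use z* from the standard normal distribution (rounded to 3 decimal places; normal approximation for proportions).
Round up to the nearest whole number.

Using z* for proportion z-interval (normal approximation).

For 98% confidence, z* = 2.326 (from standard normal table)

Sample size formula for proportion z-interval: n = z*²p̂(1-p̂)/E²

n = 2.326² × 0.21 × 0.79 / 0.05²
  = 5.410276 × 0.1659 / 0.0025
  = 359.0259

Round up to the nearest whole number: n = 360

360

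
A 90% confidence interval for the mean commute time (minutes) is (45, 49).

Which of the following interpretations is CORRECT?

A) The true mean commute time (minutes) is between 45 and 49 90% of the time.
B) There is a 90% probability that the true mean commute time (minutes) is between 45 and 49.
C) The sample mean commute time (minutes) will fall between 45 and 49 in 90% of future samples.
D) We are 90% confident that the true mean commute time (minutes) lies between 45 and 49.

A confidence interval represents our confidence in the procedure, not a probability statement about the parameter.

Key concept: If we repeated this sampling process many times and computed a 90% CI each time, about 90% of those intervals would contain the true population parameter.

For this specific interval (45, 49):
- Midpoint (point estimate): 47
- Margin of error: 2

The correct interpretation is the one stating confidence that the true parameter lies in the interval — option D.

D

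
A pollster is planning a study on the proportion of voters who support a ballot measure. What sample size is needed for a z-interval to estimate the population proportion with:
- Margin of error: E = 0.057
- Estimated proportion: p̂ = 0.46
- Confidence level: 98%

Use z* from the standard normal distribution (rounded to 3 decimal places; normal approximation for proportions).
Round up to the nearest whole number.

Using z* for proportion z-interval (normal approximation).

For 98% confidence, z* = 2.326 (from standard normal table)

Sample size formula for proportion z-interval: n = z*²p̂(1-p̂)/E²

n = 2.326² × 0.46 × 0.54 / 0.057²
  = 5.410276 × 0.2484 / 0.003249
  = 413.6388

Round up to the nearest whole number: n = 414

414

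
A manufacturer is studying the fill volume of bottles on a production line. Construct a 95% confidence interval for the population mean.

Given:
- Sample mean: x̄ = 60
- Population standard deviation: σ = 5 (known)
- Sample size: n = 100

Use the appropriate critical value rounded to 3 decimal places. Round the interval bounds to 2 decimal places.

The population standard deviation σ is known, so use a z-interval (standard normal critical value).

For 95% confidence, z* = 1.96 (from standard normal table)

Standard error: SE = σ/√n = 5/√100 = 0.500000

Margin of error: E = z* × SE = 1.96 × 0.500000 = 0.9800

Z-interval: x̄ ± E = 60 ± 0.9800 = (59.0200, 60.9800)

Rounded to 2 decimal places:

(59.02, 60.98)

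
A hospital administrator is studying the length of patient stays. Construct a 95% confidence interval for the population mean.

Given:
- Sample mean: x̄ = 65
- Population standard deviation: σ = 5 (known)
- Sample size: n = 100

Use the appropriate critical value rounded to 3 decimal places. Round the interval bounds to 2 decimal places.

The population standard deviation σ is known, so use a z-interval (standard normal critical value).

For 95% confidence, z* = 1.96 (from standard normal table)

Standard error: SE = σ/√n = 5/√100 = 0.500000

Margin of error: E = z* × SE = 1.96 × 0.500000 = 0.9800

Z-interval: x̄ ± E = 65 ± 0.9800 = (64.0200, 65.9800)

Rounded to 2 decimal places:

(64.02, 65.98)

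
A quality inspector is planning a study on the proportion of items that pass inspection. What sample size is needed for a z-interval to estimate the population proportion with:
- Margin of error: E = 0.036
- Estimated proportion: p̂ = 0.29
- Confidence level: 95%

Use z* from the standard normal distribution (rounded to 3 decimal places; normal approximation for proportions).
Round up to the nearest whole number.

Using z* for proportion z-interval (normal approximation).

For 95% confidence, z* = 1.96 (from standard normal table)

Sample size formula for proportion z-interval: n = z*²p̂(1-p̂)/E²

n = 1.96² × 0.29 × 0.71 / 0.036²
  = 3.8416 × 0.2059 / 0.001296
  = 610.3283

Round up to the nearest whole number: n = 611

611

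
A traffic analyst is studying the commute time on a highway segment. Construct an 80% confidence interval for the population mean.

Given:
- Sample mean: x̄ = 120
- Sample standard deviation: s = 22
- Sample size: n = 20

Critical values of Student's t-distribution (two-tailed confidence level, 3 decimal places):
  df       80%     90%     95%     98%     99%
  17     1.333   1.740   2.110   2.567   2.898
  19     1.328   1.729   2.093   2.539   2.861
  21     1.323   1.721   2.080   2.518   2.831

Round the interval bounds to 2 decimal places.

The population standard deviation σ is unknown (only the sample standard deviation s is given), so use a t-interval with df = n - 1 = 20 - 1 = 19.

For 80% confidence with df = 19, t* = 1.328 (from t-table)

Standard error: SE = s/√n = 22/√20 = 4.919350

Margin of error: E = t* × SE = 1.328 × 4.919350 = 6.5329

T-interval: x̄ ± E = 120 ± 6.5329 = (113.4671, 126.5329)

Rounded to 2 decimal places:

(113.47, 126.53)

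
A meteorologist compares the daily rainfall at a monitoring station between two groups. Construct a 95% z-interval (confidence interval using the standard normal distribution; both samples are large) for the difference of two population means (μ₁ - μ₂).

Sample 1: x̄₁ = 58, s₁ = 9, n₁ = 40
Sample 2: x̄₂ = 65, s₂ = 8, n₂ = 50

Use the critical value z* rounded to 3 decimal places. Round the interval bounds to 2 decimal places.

Both samples are large (n₁ = 40 ≥ 30, n₂ = 50 ≥ 30), so a z-interval for the difference of means applies.

Point estimate: x̄₁ - x̄₂ = 58 - 65 = -7

Standard error: SE = √(s₁²/n₁ + s₂²/n₂)
= √(9²/40 + 8²/50)
= √(2.025000 + 1.280000)
= 1.817966

For 95% confidence, z* = 1.96 (from standard normal table)
Margin of error: E = z* × SE = 1.96 × 1.817966 = 3.5632

Z-interval: (x̄₁ - x̄₂) ± E = -7 ± 3.5632 = (-10.5632, -3.4368)

Rounded to 2 decimal places:

(-10.56, -3.44)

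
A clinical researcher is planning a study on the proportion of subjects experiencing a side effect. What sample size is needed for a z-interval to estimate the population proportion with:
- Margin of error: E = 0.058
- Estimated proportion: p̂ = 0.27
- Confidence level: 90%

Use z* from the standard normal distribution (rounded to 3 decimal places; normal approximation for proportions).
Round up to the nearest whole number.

Using z* for proportion z-interval (normal approximation).

For 90% confidence, z* = 1.645 (from standard normal table)

Sample size formula for proportion z-interval: n = z*²p̂(1-p̂)/E²

n = 1.645² × 0.27 × 0.73 / 0.058²
  = 2.706025 × 0.1971 / 0.003364
  = 158.5486

Round up to the nearest whole number: n = 159

159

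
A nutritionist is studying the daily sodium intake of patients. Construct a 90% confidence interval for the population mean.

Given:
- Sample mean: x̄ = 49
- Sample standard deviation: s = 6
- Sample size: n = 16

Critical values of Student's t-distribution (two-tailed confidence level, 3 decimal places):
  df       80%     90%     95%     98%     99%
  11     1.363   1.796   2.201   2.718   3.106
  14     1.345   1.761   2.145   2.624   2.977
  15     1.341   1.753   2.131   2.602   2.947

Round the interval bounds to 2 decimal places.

The population standard deviation σ is unknown (only the sample standard deviation s is given), so use a t-interval with df = n - 1 = 16 - 1 = 15.

For 90% confidence with df = 15, t* = 1.753 (from t-table)

Standard error: SE = s/√n = 6/√16 = 1.500000

Margin of error: E = t* × SE = 1.753 × 1.500000 = 2.6295

T-interval: x̄ ± E = 49 ± 2.6295 = (46.3705, 51.6295)

Rounded to 2 decimal places:

(46.37, 51.63)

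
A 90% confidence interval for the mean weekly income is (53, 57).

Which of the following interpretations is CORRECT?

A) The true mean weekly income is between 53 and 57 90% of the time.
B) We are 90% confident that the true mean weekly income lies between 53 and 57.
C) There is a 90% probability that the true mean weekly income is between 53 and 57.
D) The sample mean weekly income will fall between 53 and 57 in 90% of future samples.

A confidence interval represents our confidence in the procedure, not a probability statement about the parameter.

Key concept: If we repeated this sampling process many times and computed a 90% CI each time, about 90% of those intervals would contain the true population parameter.

For this specific interval (53, 57):
- Midpoint (point estimate): 55
- Margin of error: 2

The correct interpretation is the one stating confidence that the true parameter lies in the interval — option B.

B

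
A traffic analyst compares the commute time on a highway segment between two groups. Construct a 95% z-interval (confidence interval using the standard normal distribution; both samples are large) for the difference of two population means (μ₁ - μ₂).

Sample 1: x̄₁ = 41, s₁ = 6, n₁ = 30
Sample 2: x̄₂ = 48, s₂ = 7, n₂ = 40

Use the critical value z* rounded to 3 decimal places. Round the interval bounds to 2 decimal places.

Both samples are large (n₁ = 30 ≥ 30, n₂ = 40 ≥ 30), so a z-interval for the difference of means applies.

Point estimate: x̄₁ - x̄₂ = 41 - 48 = -7

Standard error: SE = √(s₁²/n₁ + s₂²/n₂)
= √(6²/30 + 7²/40)
= √(1.200000 + 1.225000)
= 1.557241

For 95% confidence, z* = 1.96 (from standard normal table)
Margin of error: E = z* × SE = 1.96 × 1.557241 = 3.0522

Z-interval: (x̄₁ - x̄₂) ± E = -7 ± 3.0522 = (-10.0522, -3.9478)

Rounded to 2 decimal places:

(-10.05, -3.95)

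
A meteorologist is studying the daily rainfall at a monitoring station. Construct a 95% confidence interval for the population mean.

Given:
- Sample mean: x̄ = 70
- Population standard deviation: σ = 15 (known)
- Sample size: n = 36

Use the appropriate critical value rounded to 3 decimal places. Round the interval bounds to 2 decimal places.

The population standard deviation σ is known, so use a z-interval (standard normal critical value).

For 95% confidence, z* = 1.96 (from standard normal table)

Standard error: SE = σ/√n = 15/√36 = 2.500000

Margin of error: E = z* × SE = 1.96 × 2.500000 = 4.9000

Z-interval: x̄ ± E = 70 ± 4.9000 = (65.1000, 74.9000)

Rounded to 2 decimal places:

(65.10, 74.90)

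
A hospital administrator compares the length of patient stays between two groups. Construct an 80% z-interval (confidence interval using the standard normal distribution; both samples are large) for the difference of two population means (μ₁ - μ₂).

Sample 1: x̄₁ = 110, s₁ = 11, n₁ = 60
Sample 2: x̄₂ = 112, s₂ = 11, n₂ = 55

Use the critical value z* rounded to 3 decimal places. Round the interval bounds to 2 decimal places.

Both samples are large (n₁ = 60 ≥ 30, n₂ = 55 ≥ 30), so a z-interval for the difference of means applies.

Point estimate: x̄₁ - x̄₂ = 110 - 112 = -2

Standard error: SE = √(s₁²/n₁ + s₂²/n₂)
= √(11²/60 + 11²/55)
= √(2.016667 + 2.200000)
= 2.053452

For 80% confidence, z* = 1.282 (from standard normal table)
Margin of error: E = z* × SE = 1.282 × 2.053452 = 2.6325

Z-interval: (x̄₁ - x̄₂) ± E = -2 ± 2.6325 = (-4.6325, 0.6325)

Rounded to 2 decimal places:

(-4.63, 0.63)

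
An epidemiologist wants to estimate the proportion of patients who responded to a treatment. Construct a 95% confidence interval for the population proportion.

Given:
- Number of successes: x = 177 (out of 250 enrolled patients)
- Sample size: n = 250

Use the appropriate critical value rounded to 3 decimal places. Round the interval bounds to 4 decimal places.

Sample proportion: p̂ = 177/250 = 0.708000

Check conditions for normal approximation:
  np̂ = 177 ≥ 10 ✓
  n(1-p̂) = 73 ≥ 10 ✓

The sample is large enough, so use a z-interval (normal approximation) for the proportion.

For 95% confidence, z* = 1.96 (from standard normal table)

Standard error: SE = √(p̂(1-p̂)/n) = √(0.708000×0.292000/250) = 0.02875663

Margin of error: E = z* × SE = 1.96 × 0.02875663 = 0.056363

Z-interval: p̂ ± E = 0.708000 ± 0.056363 = (0.651637, 0.764363)

Rounded to 4 decimal places:

(0.6516, 0.7644)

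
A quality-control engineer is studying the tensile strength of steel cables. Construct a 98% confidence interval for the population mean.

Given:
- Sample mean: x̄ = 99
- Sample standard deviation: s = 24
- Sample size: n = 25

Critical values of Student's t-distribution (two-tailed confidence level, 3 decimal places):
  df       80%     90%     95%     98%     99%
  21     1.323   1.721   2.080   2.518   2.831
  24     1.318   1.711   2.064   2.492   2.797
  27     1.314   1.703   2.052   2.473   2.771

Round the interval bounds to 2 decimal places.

The population standard deviation σ is unknown (only the sample standard deviation s is given), so use a t-interval with df = n - 1 = 25 - 1 = 24.

For 98% confidence with df = 24, t* = 2.492 (from t-table)

Standard error: SE = s/√n = 24/√25 = 4.800000

Margin of error: E = t* × SE = 2.492 × 4.800000 = 11.9616

T-interval: x̄ ± E = 99 ± 11.9616 = (87.0384, 110.9616)

Rounded to 2 decimal places:

(87.04, 110.96)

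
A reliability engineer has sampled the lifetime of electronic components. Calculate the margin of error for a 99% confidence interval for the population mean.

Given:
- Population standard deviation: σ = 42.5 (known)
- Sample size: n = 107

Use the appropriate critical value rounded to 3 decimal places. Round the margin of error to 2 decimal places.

The population standard deviation σ is known, so use the z-interval margin of error formula.

For 99% confidence, z* = 2.576 (from standard normal table)

Margin of error formula for z-interval: E = z* × σ/√n

E = 2.576 × 42.5/√107
  = 2.576 × 4.108630
  = 10.5838

Rounded to 2 decimal places:

10.58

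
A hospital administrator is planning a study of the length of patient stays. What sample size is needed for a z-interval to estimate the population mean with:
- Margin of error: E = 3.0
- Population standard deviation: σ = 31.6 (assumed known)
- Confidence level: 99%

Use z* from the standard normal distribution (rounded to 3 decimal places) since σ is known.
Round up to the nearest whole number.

Using z* since population σ is known (z-interval formula).

For 99% confidence, z* = 2.576 (from standard normal table)

Sample size formula for z-interval: n = (z*σ/E)²

n = (2.576 × 31.6 / 3.0)²
  = (27.133867)²
  = 736.2467

Round up to the nearest whole number: n = 737

737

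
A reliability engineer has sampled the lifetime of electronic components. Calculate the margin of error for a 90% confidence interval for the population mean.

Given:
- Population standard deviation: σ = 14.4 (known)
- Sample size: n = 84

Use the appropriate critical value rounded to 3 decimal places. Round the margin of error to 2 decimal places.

The population standard deviation σ is known, so use the z-interval margin of error formula.

For 90% confidence, z* = 1.645 (from standard normal table)

Margin of error formula for z-interval: E = z* × σ/√n

E = 1.645 × 14.4/√84
  = 1.645 × 1.571169
  = 2.5846

Rounded to 2 decimal places:

2.58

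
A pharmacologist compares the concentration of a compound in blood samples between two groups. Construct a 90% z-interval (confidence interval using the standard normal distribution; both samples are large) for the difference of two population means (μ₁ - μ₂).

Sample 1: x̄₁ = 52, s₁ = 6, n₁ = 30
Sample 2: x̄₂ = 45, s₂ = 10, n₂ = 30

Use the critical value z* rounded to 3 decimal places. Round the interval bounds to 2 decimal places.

Both samples are large (n₁ = 30 ≥ 30, n₂ = 30 ≥ 30), so a z-interval for the difference of means applies.

Point estimate: x̄₁ - x̄₂ = 52 - 45 = 7

Standard error: SE = √(s₁²/n₁ + s₂²/n₂)
= √(6²/30 + 10²/30)
= √(1.200000 + 3.333333)
= 2.129163

For 90% confidence, z* = 1.645 (from standard normal table)
Margin of error: E = z* × SE = 1.645 × 2.129163 = 3.5025

Z-interval: (x̄₁ - x̄₂) ± E = 7 ± 3.5025 = (3.4975, 10.5025)

Rounded to 2 decimal places:

(3.50, 10.50)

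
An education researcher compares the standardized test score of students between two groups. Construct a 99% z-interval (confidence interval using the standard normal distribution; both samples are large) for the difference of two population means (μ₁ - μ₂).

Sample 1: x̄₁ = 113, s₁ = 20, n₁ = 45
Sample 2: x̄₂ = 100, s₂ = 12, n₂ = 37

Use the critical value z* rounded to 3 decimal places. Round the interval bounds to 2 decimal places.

Both samples are large (n₁ = 45 ≥ 30, n₂ = 37 ≥ 30), so a z-interval for the difference of means applies.

Point estimate: x̄₁ - x̄₂ = 113 - 100 = 13

Standard error: SE = √(s₁²/n₁ + s₂²/n₂)
= √(20²/45 + 12²/37)
= √(8.888889 + 3.891892)
= 3.575022

For 99% confidence, z* = 2.576 (from standard normal table)
Margin of error: E = z* × SE = 2.576 × 3.575022 = 9.2093

Z-interval: (x̄₁ - x̄₂) ± E = 13 ± 9.2093 = (3.7907, 22.2093)

Rounded to 2 decimal places:

(3.79, 22.21)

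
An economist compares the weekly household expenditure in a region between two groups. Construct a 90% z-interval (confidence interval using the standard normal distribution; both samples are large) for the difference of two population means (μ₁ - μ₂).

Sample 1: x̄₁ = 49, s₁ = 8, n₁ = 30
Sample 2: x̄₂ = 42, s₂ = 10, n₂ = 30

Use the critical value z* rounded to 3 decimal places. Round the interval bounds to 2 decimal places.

Both samples are large (n₁ = 30 ≥ 30, n₂ = 30 ≥ 30), so a z-interval for the difference of means applies.

Point estimate: x̄₁ - x̄₂ = 49 - 42 = 7

Standard error: SE = √(s₁²/n₁ + s₂²/n₂)
= √(8²/30 + 10²/30)
= √(2.133333 + 3.333333)
= 2.338090

For 90% confidence, z* = 1.645 (from standard normal table)
Margin of error: E = z* × SE = 1.645 × 2.338090 = 3.8462

Z-interval: (x̄₁ - x̄₂) ± E = 7 ± 3.8462 = (3.1538, 10.8462)

Rounded to 2 decimal places:

(3.15, 10.85)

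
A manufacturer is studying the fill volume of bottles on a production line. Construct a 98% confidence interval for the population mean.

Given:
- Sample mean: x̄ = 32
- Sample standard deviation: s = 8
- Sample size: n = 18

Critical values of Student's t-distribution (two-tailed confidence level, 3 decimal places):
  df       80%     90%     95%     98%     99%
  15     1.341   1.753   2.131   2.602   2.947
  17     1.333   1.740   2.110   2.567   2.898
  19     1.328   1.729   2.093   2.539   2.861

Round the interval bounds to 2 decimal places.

The population standard deviation σ is unknown (only the sample standard deviation s is given), so use a t-interval with df = n - 1 = 18 - 1 = 17.

For 98% confidence with df = 17, t* = 2.567 (from t-table)

Standard error: SE = s/√n = 8/√18 = 1.885618

Margin of error: E = t* × SE = 2.567 × 1.885618 = 4.8404

T-interval: x̄ ± E = 32 ± 4.8404 = (27.1596, 36.8404)

Rounded to 2 decimal places:

(27.16, 36.84)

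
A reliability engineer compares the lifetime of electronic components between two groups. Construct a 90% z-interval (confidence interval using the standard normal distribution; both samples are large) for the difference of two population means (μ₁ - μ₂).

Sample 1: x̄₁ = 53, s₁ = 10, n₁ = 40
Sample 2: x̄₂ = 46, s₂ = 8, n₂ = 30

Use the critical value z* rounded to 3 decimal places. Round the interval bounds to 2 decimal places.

Both samples are large (n₁ = 40 ≥ 30, n₂ = 30 ≥ 30), so a z-interval for the difference of means applies.

Point estimate: x̄₁ - x̄₂ = 53 - 46 = 7

Standard error: SE = √(s₁²/n₁ + s₂²/n₂)
= √(10²/40 + 8²/30)
= √(2.500000 + 2.133333)
= 2.152518

For 90% confidence, z* = 1.645 (from standard normal table)
Margin of error: E = z* × SE = 1.645 × 2.152518 = 3.5409

Z-interval: (x̄₁ - x̄₂) ± E = 7 ± 3.5409 = (3.4591, 10.5409)

Rounded to 2 decimal places:

(3.46, 10.54)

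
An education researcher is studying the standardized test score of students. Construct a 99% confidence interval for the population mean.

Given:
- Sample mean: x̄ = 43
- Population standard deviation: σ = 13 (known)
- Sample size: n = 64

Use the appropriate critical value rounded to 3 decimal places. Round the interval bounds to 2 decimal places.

The population standard deviation σ is known, so use a z-interval (standard normal critical value).

For 99% confidence, z* = 2.576 (from standard normal table)

Standard error: SE = σ/√n = 13/√64 = 1.625000

Margin of error: E = z* × SE = 2.576 × 1.625000 = 4.1860

Z-interval: x̄ ± E = 43 ± 4.1860 = (38.8140, 47.1860)

Rounded to 2 decimal places:

(38.81, 47.19)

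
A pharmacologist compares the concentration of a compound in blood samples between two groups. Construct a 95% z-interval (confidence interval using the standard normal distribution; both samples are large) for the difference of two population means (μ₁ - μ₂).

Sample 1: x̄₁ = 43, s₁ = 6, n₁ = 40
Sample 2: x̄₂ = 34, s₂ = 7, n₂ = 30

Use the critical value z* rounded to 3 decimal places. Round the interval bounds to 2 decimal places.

Both samples are large (n₁ = 40 ≥ 30, n₂ = 30 ≥ 30), so a z-interval for the difference of means applies.

Point estimate: x̄₁ - x̄₂ = 43 - 34 = 9

Standard error: SE = √(s₁²/n₁ + s₂²/n₂)
= √(6²/40 + 7²/30)
= √(0.900000 + 1.633333)
= 1.591645

For 95% confidence, z* = 1.96 (from standard normal table)
Margin of error: E = z* × SE = 1.96 × 1.591645 = 3.1196

Z-interval: (x̄₁ - x̄₂) ± E = 9 ± 3.1196 = (5.8804, 12.1196)

Rounded to 2 decimal places:

(5.88, 12.12)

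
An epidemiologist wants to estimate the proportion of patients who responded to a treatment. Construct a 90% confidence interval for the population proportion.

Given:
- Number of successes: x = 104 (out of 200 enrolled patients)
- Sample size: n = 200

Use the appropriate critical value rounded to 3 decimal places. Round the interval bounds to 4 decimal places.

Sample proportion: p̂ = 104/200 = 0.520000

Check conditions for normal approximation:
  np̂ = 104 ≥ 10 ✓
  n(1-p̂) = 96 ≥ 10 ✓

The sample is large enough, so use a z-interval (normal approximation) for the proportion.

For 90% confidence, z* = 1.645 (from standard normal table)

Standard error: SE = √(p̂(1-p̂)/n) = √(0.520000×0.480000/200) = 0.03532704

Margin of error: E = z* × SE = 1.645 × 0.03532704 = 0.058113

Z-interval: p̂ ± E = 0.520000 ± 0.058113 = (0.461887, 0.578113)

Rounded to 4 decimal places:

(0.4619, 0.5781)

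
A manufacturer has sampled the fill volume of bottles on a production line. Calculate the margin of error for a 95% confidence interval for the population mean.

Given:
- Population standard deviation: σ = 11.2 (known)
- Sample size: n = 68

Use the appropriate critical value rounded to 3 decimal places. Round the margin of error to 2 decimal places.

The population standard deviation σ is known, so use the z-interval margin of error formula.

For 95% confidence, z* = 1.96 (from standard normal table)

Margin of error formula for z-interval: E = z* × σ/√n

E = 1.96 × 11.2/√68
  = 1.96 × 1.358200
  = 2.6621

Rounded to 2 decimal places:

2.66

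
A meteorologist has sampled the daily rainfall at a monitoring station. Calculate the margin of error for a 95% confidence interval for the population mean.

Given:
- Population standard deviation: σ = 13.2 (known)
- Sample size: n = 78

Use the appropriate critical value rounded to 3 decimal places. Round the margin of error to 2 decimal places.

The population standard deviation σ is known, so use the z-interval margin of error formula.

For 95% confidence, z* = 1.96 (from standard normal table)

Margin of error formula for z-interval: E = z* × σ/√n

E = 1.96 × 13.2/√78
  = 1.96 × 1.494606
  = 2.9294

Rounded to 2 decimal places:

2.93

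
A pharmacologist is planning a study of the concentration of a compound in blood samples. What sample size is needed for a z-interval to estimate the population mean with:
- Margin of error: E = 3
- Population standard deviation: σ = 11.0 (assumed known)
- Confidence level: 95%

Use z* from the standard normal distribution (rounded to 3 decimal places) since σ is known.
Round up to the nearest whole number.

Using z* since population σ is known (z-interval formula).

For 95% confidence, z* = 1.96 (from standard normal table)

Sample size formula for z-interval: n = (z*σ/E)²

n = (1.96 × 11.0 / 3)²
  = (7.186667)²
  = 51.6482

Round up to the nearest whole number: n = 52

52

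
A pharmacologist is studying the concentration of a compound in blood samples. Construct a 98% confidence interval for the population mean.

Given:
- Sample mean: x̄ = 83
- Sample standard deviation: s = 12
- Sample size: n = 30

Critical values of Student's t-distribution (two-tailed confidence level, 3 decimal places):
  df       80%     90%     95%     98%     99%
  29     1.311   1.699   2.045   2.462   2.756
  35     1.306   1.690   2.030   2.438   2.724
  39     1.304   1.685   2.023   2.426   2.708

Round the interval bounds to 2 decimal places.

The population standard deviation σ is unknown (only the sample standard deviation s is given), so use a t-interval with df = n - 1 = 30 - 1 = 29.

For 98% confidence with df = 29, t* = 2.462 (from t-table)

Standard error: SE = s/√n = 12/√30 = 2.190890

Margin of error: E = t* × SE = 2.462 × 2.190890 = 5.3940

T-interval: x̄ ± E = 83 ± 5.3940 = (77.6060, 88.3940)

Rounded to 2 decimal places:

(77.61, 88.39)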